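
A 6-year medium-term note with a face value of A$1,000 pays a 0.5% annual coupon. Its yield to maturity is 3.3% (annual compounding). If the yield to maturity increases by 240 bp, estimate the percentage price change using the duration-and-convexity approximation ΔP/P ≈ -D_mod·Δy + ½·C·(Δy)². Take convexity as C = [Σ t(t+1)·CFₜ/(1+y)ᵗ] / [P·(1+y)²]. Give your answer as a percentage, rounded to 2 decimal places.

With y = 0.033:
  t   CF        PV=CF/(1+0.033)^t    t·PV        t(t+1)·PV
  1         5.00         4.8403         4.8403           9.6805
  2         5.00         4.6856         9.3713          28.1139
  3         5.00         4.5360        13.6079          54.4315
  4         5.00         4.3911        17.5642          87.8211
  5         5.00         4.2508        21.2539         127.5233
  6     1,005.00       827.1116     4,962.6698      34,738.6889
  Σ                    849.8153     5,029.3074      35,046.2592
P = 849.8153; D_Mac = 5.91812 yrs; D_mod = 5.72906 yrs; C = 38.64706.
Duration effect: -5.72906 × (+0.024) = -0.137497
Convexity effect: 0.5 × 38.64706 × (0.024)² = +0.0111304
ΔP/P ≈ -0.137497 + 0.0111304 = -0.126367 = -12.6367%.

-12.64%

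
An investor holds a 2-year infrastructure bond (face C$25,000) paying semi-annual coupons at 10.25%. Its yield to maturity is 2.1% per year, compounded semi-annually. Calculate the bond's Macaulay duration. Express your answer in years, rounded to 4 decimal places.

Periodic yield y = 0.0105. Discount each cash flow and weight by its period:
  t   CF        PV=CF/(1+0.0105)^t    t·PV
  1     1,281.25     1,267.9367     1,267.9367
  2     1,281.25     1,254.7617     2,509.5233
  3     1,281.25     1,241.7236     3,725.1707
  4    26,281.25    25,205.8151   100,823.2604
  Σ                 28,970.2370   108,325.8911
Price P = Σ PV = 28,970.2370.
Macaulay duration = Σ(t·PV) / P = 108,325.8911 / 28,970.2370 = 3.73921 half-year periods.
In years: 3.73921 / 2 = 1.86961 years.

1.8696 years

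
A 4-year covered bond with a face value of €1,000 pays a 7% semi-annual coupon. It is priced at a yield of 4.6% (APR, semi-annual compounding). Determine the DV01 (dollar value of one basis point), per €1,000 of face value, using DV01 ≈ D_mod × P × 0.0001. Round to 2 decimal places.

Periodic yield y = 0.023.
  t   CF        PV=CF/(1+0.023)^t    t·PV
  1        35.00        34.2131        34.2131
  2        35.00        33.4439        66.8878
  3        35.00        32.6920        98.0759
  4        35.00        31.9570       127.8279
  5        35.00        31.2385       156.1924
  6        35.00        30.5361       183.2169
  7        35.00        29.8496       208.9472
  8     1,035.00       862.8500     6,902.7996
  Σ                  1,086.7801     7,778.1608
P = 1,086.7801; D_Mac = 7.15707 half-year periods = 3.57853 yrs; D_mod = 3.49808 yrs.
DV01 ≈ 3.49808 × 1,086.7801 × 0.0001 = 0.380164.

€0.38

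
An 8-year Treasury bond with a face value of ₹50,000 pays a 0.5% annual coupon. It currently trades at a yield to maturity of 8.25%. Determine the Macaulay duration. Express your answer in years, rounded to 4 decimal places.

Periodic yield y = 0.0825. Discount each cash flow and weight by its year:
  t   CF        PV=CF/(1+0.0825)^t    t·PV
  1       250.00       230.9469       230.9469
  2       250.00       213.3458       426.6917
  3       250.00       197.0862       591.2587
  4       250.00       182.0658       728.2632
  5       250.00       168.1901       840.9506
  6       250.00       155.3719       932.2316
  7       250.00       143.5307     1,004.7146
  8    50,250.00    26,650.9581   213,207.6645
  Σ                 27,941.4956   217,962.7218
Price P = Σ PV = 27,941.4956.
Macaulay duration = Σ(t·PV) / P = 217,962.7218 / 27,941.4956 = 7.80068 years.

7.8007 years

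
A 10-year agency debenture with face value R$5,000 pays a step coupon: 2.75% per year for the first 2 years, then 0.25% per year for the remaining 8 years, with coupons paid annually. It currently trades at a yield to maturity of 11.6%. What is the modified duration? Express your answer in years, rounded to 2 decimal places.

7.95 years

Periodic yield y = 0.116. First find Macaulay duration:
  t   CF        PV=CF/(1+0.116)^t    t·PV
  1       137.50       123.2079       123.2079
  2       137.50       110.4013       220.8027
  3        12.50         8.9933        26.9798
  4        12.50         8.0585        32.2339
  5        12.50         7.2209        36.1043
  6        12.50         6.4703        38.8218
  7        12.50         5.7978        40.5844
  8        12.50         5.1951        41.5610
  9        12.50         4.6551        41.8962
  10    5,012.50     1,672.6784    16,726.7836
  Σ                  1,952.6785    17,328.9757
P = 1,952.6785; Macaulay duration = 17,328.9757 / 1,952.6785 = 8.87446 years.
Modified duration = D_Mac / (1 + y) = 8.87446 / 1.116 = 7.95203 years.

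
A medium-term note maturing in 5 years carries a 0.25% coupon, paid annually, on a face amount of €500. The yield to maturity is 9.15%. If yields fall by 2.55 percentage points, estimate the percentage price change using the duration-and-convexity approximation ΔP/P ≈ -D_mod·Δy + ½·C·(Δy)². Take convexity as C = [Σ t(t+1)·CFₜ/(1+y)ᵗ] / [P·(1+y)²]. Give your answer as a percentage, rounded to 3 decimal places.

With y = 0.0915:
  t   CF        PV=CF/(1+0.0915)^t    t·PV        t(t+1)·PV
  1         1.25         1.1452         1.1452           2.2904
  2         1.25         1.0492         2.0984           6.2953
  3         1.25         0.9613         2.8838          11.5351
  4         1.25         0.8807         3.5227          17.6135
  5       501.25       323.5457     1,617.7287       9,706.3722
  Σ                    327.5821     1,627.3788       9,744.1064
P = 327.5821; D_Mac = 4.96785 yrs; D_mod = 4.55140 yrs; C = 24.96746.
Duration effect: -4.55140 × (-0.0255) = +0.116061
Convexity effect: 0.5 × 24.96746 × (-0.0255)² = +0.0081175
ΔP/P ≈ +0.116061 + 0.0081175 = +0.124178 = +12.4178%.

+12.418%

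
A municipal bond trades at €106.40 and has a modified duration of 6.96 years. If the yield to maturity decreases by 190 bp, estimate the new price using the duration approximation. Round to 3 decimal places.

Duration approximation: ΔP/P ≈ -D_mod · Δy = -6.96 × (-0.019) = +0.132240.
New price ≈ 106.40 × (1 + 0.132240) = 120.470336.

€120.470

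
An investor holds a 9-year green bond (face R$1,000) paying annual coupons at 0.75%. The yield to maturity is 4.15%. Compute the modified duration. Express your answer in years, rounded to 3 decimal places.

Periodic yield y = 0.0415. First find Macaulay duration:
  t   CF        PV=CF/(1+0.0415)^t    t·PV
  1         7.50         7.2012         7.2012
  2         7.50         6.9142        13.8284
  3         7.50         6.6387        19.9161
  4         7.50         6.3742        25.4967
  5         7.50         6.1202        30.6009
  6         7.50         5.8763        35.2579
  7         7.50         5.6422        39.4952
  8         7.50         5.4174        43.3388
  9     1,007.50       698.7335     6,288.6018
  Σ                    748.9178     6,503.7371
P = 748.9178; Macaulay duration = 6,503.7371 / 748.9178 = 8.68418 years.
Modified duration = D_Mac / (1 + y) = 8.68418 / 1.0415 = 8.33815 years.

8.338 years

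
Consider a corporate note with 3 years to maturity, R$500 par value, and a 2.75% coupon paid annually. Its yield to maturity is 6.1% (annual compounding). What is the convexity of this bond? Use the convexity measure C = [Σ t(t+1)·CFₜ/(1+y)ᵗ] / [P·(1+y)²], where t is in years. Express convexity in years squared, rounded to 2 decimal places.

10.26

With y = 0.061:
  t   CF        PV=CF/(1+0.061)^t    t·PV        t(t+1)·PV
  1        13.75        12.9595        12.9595          25.9189
  2        13.75        12.2144        24.4288          73.2864
  3       513.75       430.1359     1,290.4077       5,161.6307
  Σ                    455.3098     1,327.7959       5,260.8360
P = 455.3098.
Convexity = Σ t(t+1)·PV / [P·(1+y)²] = 5,260.8360 / (455.3098 × 1.125721) = 10.26401.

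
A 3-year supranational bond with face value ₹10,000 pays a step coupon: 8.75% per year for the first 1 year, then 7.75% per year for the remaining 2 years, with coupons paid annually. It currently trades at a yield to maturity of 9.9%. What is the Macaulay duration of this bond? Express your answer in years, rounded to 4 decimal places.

Periodic yield y = 0.099. Discount each cash flow and weight by its year:
  t   CF        PV=CF/(1+0.099)^t    t·PV
  1       875.00       796.1783       796.1783
  2       775.00       641.6620     1,283.3240
  3    10,775.00     8,117.5356    24,352.6068
  Σ                  9,555.3759    26,432.1091
Price P = Σ PV = 9,555.3759.
Macaulay duration = Σ(t·PV) / P = 26,432.1091 / 9,555.3759 = 2.76620 years.

2.7662 years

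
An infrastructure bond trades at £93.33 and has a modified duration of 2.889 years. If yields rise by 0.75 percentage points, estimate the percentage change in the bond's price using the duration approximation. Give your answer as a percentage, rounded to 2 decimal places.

-2.17%

Duration approximation: ΔP/P ≈ -D_mod · Δy = -2.889 × (+0.0075) = -0.0216675.
As a percentage: -2.16675%.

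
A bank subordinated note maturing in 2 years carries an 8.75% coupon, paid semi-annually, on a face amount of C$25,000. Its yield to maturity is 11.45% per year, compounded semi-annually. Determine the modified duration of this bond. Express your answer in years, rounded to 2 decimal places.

Periodic yield y = 0.05725. First find Macaulay duration:
  t   CF        PV=CF/(1+0.05725)^t    t·PV
  1     1,093.75     1,034.5235     1,034.5235
  2     1,093.75       978.5042     1,957.0083
  3     1,093.75       925.5182     2,776.5547
  4    26,093.75    20,884.5789    83,538.3154
  Σ                 23,823.1248    89,306.4020
P = 23,823.1248; Macaulay duration = 89,306.4020 / 23,823.1248 = 3.74873 half-year periods = 1.87436 years.
Modified duration = D_Mac / (1 + y) = 1.87436 / 1.05725 = 1.77287 years.

1.77 years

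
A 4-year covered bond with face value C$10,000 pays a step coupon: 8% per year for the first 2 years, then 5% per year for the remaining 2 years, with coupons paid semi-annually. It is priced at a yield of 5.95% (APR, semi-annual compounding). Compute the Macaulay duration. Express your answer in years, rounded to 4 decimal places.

3.5350 years

Periodic yield y = 0.02975. Discount each cash flow and weight by its period:
  t   CF        PV=CF/(1+0.02975)^t    t·PV
  1       400.00       388.4438       388.4438
  2       400.00       377.2215       754.4429
  3       400.00       366.3233     1,098.9700
  4       400.00       355.7401     1,422.9603
  5       250.00       215.9141     1,079.5705
  6       250.00       209.6762     1,258.0574
  7       250.00       203.6186     1,425.3301
  8    10,250.00     8,107.1734    64,857.3870
  Σ                 10,224.1109    72,285.1619
Price P = Σ PV = 10,224.1109.
Macaulay duration = Σ(t·PV) / P = 72,285.1619 / 10,224.1109 = 7.07007 half-year periods.
In years: 7.07007 / 2 = 3.53503 years.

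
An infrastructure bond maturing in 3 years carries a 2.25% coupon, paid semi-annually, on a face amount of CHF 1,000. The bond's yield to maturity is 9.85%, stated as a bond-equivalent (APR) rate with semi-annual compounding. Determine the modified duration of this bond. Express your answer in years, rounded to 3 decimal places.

Periodic yield y = 0.04925. First find Macaulay duration:
  t   CF        PV=CF/(1+0.04925)^t    t·PV
  1        11.25        10.7219        10.7219
  2        11.25        10.2187        20.4373
  3        11.25         9.7390        29.2171
  4        11.25         9.2819        37.1276
  5        11.25         8.8462        44.2311
  6     1,011.25       757.8525     4,547.1148
  Σ                    806.6602     4,688.8498
P = 806.6602; Macaulay duration = 4,688.8498 / 806.6602 = 5.81267 half-year periods = 2.90634 years.
Modified duration = D_Mac / (1 + y) = 2.90634 / 1.04925 = 2.76992 years.

2.770 years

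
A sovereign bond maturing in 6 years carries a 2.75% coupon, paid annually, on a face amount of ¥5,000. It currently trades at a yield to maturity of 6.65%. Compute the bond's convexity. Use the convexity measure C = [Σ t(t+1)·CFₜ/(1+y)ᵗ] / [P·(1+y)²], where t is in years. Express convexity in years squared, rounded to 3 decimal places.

With y = 0.0665:
  t   CF        PV=CF/(1+0.0665)^t    t·PV        t(t+1)·PV
  1       137.50       128.9264       128.9264         257.8528
  2       137.50       120.8874       241.7748         725.3243
  3       137.50       113.3496       340.0489       1,360.1956
  4       137.50       106.2819       425.1276       2,125.6378
  5       137.50        99.6548       498.2742       2,989.6452
  6     5,137.50     3,491.2960    20,947.7763     146,634.4338
  Σ                  4,060.3962    22,581.9281     154,093.0895
P = 4,060.3962.
Convexity = Σ t(t+1)·PV / [P·(1+y)²] = 154,093.0895 / (4,060.3962 × 1.137422) = 33.36515.

33.365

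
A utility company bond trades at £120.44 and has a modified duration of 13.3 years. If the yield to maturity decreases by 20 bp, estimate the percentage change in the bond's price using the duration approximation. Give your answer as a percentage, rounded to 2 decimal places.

Duration approximation: ΔP/P ≈ -D_mod · Δy = -13.3 × (-0.002) = +0.026600.
As a percentage: +2.6600%.

+2.66%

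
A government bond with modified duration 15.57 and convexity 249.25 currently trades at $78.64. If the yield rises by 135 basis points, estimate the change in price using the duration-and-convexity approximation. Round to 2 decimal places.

Duration effect: -D_mod·Δy = -15.57 × (+0.0135) = -0.210195
Convexity effect: ½·C·(Δy)² = 0.5 × 249.25 × (0.0135)² = +0.02271290625
ΔP/P ≈ -0.210195 + 0.02271290625 = -0.18748209375
ΔP ≈ 78.64 × (-0.18748209375) = -14.7435918525.

-$14.74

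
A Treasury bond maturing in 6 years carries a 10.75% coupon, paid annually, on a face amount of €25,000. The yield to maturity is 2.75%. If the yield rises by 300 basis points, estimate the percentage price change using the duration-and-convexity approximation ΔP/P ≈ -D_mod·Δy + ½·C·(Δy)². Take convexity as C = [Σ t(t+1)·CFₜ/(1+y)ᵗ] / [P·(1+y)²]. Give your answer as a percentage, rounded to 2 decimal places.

With y = 0.0275:
  t   CF        PV=CF/(1+0.0275)^t    t·PV        t(t+1)·PV
  1     2,687.50     2,615.5718     2,615.5718       5,231.1436
  2     2,687.50     2,545.5686     5,091.1373      15,273.4118
  3     2,687.50     2,477.4391     7,432.3172      29,729.2688
  4     2,687.50     2,411.1329     9,644.5316      48,222.6582
  5     2,687.50     2,346.6014    11,733.0069      70,398.0411
  6    27,687.50    23,528.4198   141,170.5188     988,193.6314
  Σ                 35,924.7336   177,687.0835   1,157,048.1549
P = 35,924.7336; D_Mac = 4.94609 yrs; D_mod = 4.81372 yrs; C = 30.50663.
Duration effect: -4.81372 × (+0.03) = -0.144411
Convexity effect: 0.5 × 30.50663 × (0.03)² = +0.0137280
ΔP/P ≈ -0.144411 + 0.0137280 = -0.130683 = -13.0683%.

-13.07%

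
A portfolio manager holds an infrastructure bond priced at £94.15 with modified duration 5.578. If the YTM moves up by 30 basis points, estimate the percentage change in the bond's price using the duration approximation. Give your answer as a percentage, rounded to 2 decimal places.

-1.67%

Duration approximation: ΔP/P ≈ -D_mod · Δy = -5.578 × (+0.003) = -0.016734.
As a percentage: -1.6734%.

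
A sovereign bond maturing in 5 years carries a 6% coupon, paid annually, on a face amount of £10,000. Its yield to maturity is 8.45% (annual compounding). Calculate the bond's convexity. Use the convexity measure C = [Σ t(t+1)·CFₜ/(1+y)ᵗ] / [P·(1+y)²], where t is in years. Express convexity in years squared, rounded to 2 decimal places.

21.69

With y = 0.0845:
  t   CF        PV=CF/(1+0.0845)^t    t·PV        t(t+1)·PV
  1       600.00       553.2503       553.2503       1,106.5007
  2       600.00       510.1432     1,020.2865       3,060.8595
  3       600.00       470.3949     1,411.1846       5,644.7385
  4       600.00       433.7435     1,734.9742       8,674.8709
  5    10,600.00     7,065.7470    35,328.7351     211,972.4104
  Σ                  9,033.2790    40,048.4307     230,459.3799
P = 9,033.2790.
Convexity = Σ t(t+1)·PV / [P·(1+y)²] = 230,459.3799 / (9,033.2790 × 1.176140) = 21.69151.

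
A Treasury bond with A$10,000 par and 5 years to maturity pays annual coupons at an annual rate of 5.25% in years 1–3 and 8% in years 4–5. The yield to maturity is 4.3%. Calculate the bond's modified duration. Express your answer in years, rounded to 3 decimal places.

4.348 years

Periodic yield y = 0.043. First find Macaulay duration:
  t   CF        PV=CF/(1+0.043)^t    t·PV
  1       525.00       503.3557       503.3557
  2       525.00       482.6037       965.2075
  3       525.00       462.7073     1,388.1220
  4       800.00       676.0094     2,704.0377
  5    10,800.00     8,749.8823    43,749.4117
  Σ                 10,874.5586    49,310.1346
P = 10,874.5586; Macaulay duration = 49,310.1346 / 10,874.5586 = 4.53445 years.
Modified duration = D_Mac / (1 + y) = 4.53445 / 1.043 = 4.34751 years.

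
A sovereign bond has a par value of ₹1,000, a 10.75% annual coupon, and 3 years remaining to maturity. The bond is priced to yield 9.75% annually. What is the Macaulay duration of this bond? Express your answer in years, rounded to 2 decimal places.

Periodic yield y = 0.0975. Discount each cash flow and weight by its year:
  t   CF        PV=CF/(1+0.0975)^t    t·PV
  1       107.50        97.9499        97.9499
  2       107.50        89.2482       178.4964
  3     1,107.50       837.7803     2,513.3409
  Σ                  1,024.9784     2,789.7872
Price P = Σ PV = 1,024.9784.
Macaulay duration = Σ(t·PV) / P = 2,789.7872 / 1,024.9784 = 2.72180 years.

2.72 years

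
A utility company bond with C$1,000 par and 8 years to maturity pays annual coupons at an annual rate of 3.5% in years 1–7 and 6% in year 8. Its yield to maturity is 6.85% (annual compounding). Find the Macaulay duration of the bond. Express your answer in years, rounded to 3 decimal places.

7.006 years

Periodic yield y = 0.0685. Discount each cash flow and weight by its year:
  t   CF        PV=CF/(1+0.0685)^t    t·PV
  1        35.00        32.7562        32.7562
  2        35.00        30.6562        61.3125
  3        35.00        28.6909        86.0728
  4        35.00        26.8516       107.4063
  5        35.00        25.1302       125.6508
  6        35.00        23.5191       141.1147
  7        35.00        22.0113       154.0793
  8     1,060.00       623.8923     4,991.1387
  Σ                    813.5079     5,699.5314
Price P = Σ PV = 813.5079.
Macaulay duration = Σ(t·PV) / P = 5,699.5314 / 813.5079 = 7.00612 years.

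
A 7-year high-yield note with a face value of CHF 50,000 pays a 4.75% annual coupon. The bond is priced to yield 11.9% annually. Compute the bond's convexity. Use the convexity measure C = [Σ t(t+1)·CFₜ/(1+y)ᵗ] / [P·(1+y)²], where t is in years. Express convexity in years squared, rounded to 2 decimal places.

35.45

With y = 0.119:
  t   CF        PV=CF/(1+0.119)^t    t·PV        t(t+1)·PV
  1     2,375.00     2,122.4307     2,122.4307       4,244.8615
  2     2,375.00     1,896.7209     3,793.4419      11,380.3257
  3     2,375.00     1,695.0143     5,085.0428      20,340.1710
  4     2,375.00     1,514.7580     6,059.0322      30,295.1609
  5     2,375.00     1,353.6712     6,768.3559      40,610.1353
  6     2,375.00     1,209.7151     7,258.2905      50,808.0334
  7    52,375.00    23,840.3941   166,882.7587   1,335,062.0694
  Σ                 33,632.7043   197,969.3526   1,492,740.7572
P = 33,632.7043.
Convexity = Σ t(t+1)·PV / [P·(1+y)²] = 1,492,740.7572 / (33,632.7043 × 1.252161) = 35.44561.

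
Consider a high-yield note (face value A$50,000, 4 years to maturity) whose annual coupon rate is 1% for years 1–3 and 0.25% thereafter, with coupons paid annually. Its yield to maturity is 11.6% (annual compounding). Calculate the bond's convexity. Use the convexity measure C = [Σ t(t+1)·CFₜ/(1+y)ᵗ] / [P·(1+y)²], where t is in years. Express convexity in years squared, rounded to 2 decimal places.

15.66

With y = 0.116:
  t   CF        PV=CF/(1+0.116)^t    t·PV        t(t+1)·PV
  1       500.00       448.0287       448.0287         896.0573
  2       500.00       401.4594       802.9188       2,408.7563
  3       500.00       359.7306     1,079.1919       4,316.7676
  4    50,125.00    32,314.5124   129,258.0496     646,290.2481
  Σ                 33,523.7311   131,588.1890     653,911.8293
P = 33,523.7311.
Convexity = Σ t(t+1)·PV / [P·(1+y)²] = 653,911.8293 / (33,523.7311 × 1.245456) = 15.66168.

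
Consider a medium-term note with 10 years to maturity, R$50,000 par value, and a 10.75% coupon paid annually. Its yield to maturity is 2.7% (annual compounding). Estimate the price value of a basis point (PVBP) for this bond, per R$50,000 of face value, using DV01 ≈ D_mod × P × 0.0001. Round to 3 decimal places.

R$61.238

Periodic yield y = 0.027.
  t   CF        PV=CF/(1+0.027)^t    t·PV
  1     5,375.00     5,233.6904     5,233.6904
  2     5,375.00     5,096.0958    10,192.1915
  3     5,375.00     4,962.1186    14,886.3557
  4     5,375.00     4,831.6637    19,326.6546
  5     5,375.00     4,704.6384    23,523.1921
  6     5,375.00     4,580.9527    27,485.7162
  7     5,375.00     4,460.5187    31,223.6308
  8     5,375.00     4,343.2509    34,746.0073
  9     5,375.00     4,229.0661    38,061.5952
  10   55,375.00    42,423.7743   424,237.7427
  Σ                 84,865.7695   628,916.7765
P = 84,865.7695; D_Mac = 7.41072 yrs; D_mod = 7.21589 yrs.
DV01 ≈ 7.21589 × 84,865.7695 × 0.0001 = 61.238245.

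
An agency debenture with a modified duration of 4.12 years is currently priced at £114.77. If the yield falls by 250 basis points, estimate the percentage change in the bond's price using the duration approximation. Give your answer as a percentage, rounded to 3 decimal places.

Duration approximation: ΔP/P ≈ -D_mod · Δy = -4.12 × (-0.025) = +0.103000.
As a percentage: +10.3000%.

+10.300%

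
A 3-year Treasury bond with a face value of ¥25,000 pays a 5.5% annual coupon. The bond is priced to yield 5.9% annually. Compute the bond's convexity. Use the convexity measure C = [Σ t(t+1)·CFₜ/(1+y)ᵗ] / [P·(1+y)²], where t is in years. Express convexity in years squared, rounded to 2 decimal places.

With y = 0.059:
  t   CF        PV=CF/(1+0.059)^t    t·PV        t(t+1)·PV
  1     1,375.00     1,298.3947     1,298.3947       2,596.7894
  2     1,375.00     1,226.0573     2,452.1147       7,356.3440
  3    26,375.00    22,207.7514    66,623.2543     266,493.0173
  Σ                 24,732.2035    70,373.7637     276,446.1507
P = 24,732.2035.
Convexity = Σ t(t+1)·PV / [P·(1+y)²] = 276,446.1507 / (24,732.2035 × 1.121481) = 9.96680.

9.97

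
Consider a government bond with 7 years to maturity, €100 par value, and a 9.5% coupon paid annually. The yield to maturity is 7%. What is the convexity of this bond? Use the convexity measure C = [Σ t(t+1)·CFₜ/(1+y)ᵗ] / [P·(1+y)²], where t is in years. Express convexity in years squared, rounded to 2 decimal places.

With y = 0.07:
  t   CF        PV=CF/(1+0.07)^t    t·PV        t(t+1)·PV
  1         9.50         8.8785         8.8785          17.7570
  2         9.50         8.2977        16.5953          49.7860
  3         9.50         7.7548        23.2645          93.0580
  4         9.50         7.2475        28.9900         144.9501
  5         9.50         6.7734        33.8668         203.2011
  6         9.50         6.3303        37.9815         265.8705
  7       109.50        68.1911       477.3377       3,818.7014
  Σ                    113.4732       626.9144       4,593.3241
P = 113.4732.
Convexity = Σ t(t+1)·PV / [P·(1+y)²] = 4,593.3241 / (113.4732 × 1.144900) = 35.35625.

35.36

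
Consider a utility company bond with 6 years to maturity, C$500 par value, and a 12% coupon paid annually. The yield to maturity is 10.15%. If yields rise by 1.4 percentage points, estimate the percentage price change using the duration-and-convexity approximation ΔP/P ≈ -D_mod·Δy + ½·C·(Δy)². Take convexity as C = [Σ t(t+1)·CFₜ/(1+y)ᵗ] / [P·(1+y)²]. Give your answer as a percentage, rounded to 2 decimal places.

-5.68%

With y = 0.1015:
  t   CF        PV=CF/(1+0.1015)^t    t·PV        t(t+1)·PV
  1        60.00        54.4712        54.4712         108.9424
  2        60.00        49.4518        98.9036         296.7109
  3        60.00        44.8950       134.6849         538.7397
  4        60.00        40.7580       163.0321         815.1607
  5        60.00        37.0023       185.0115       1,110.0691
  6       560.00       313.5314     1,881.1883      13,168.3181
  Σ                    540.1097     2,517.2917      16,037.9408
P = 540.1097; D_Mac = 4.66070 yrs; D_mod = 4.23123 yrs; C = 24.47359.
Duration effect: -4.23123 × (+0.014) = -0.059237
Convexity effect: 0.5 × 24.47359 × (0.014)² = +0.0023984
ΔP/P ≈ -0.059237 + 0.0023984 = -0.056839 = -5.6839%.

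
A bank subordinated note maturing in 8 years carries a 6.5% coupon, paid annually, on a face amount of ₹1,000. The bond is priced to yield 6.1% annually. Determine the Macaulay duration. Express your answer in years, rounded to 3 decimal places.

6.505 years

Periodic yield y = 0.061. Discount each cash flow and weight by its year:
  t   CF        PV=CF/(1+0.061)^t    t·PV
  1        65.00        61.2630        61.2630
  2        65.00        57.7408       115.4815
  3        65.00        54.4211       163.2633
  4        65.00        51.2923       205.1690
  5        65.00        48.3433       241.7166
  6        65.00        45.5639       273.3835
  7        65.00        42.9443       300.6102
  8     1,065.00       663.1725     5,305.3803
  Σ                  1,024.7412     6,666.2674
Price P = Σ PV = 1,024.7412.
Macaulay duration = Σ(t·PV) / P = 6,666.2674 / 1,024.7412 = 6.50532 years.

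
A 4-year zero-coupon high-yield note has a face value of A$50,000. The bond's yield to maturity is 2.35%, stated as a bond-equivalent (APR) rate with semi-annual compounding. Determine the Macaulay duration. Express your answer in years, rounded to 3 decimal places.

A zero-coupon bond has a single cash flow at maturity, so its Macaulay duration equals its maturity: 4 years.
(Equivalently: 8 semi-annual periods ÷ 2 = 4 years.)

4.000 years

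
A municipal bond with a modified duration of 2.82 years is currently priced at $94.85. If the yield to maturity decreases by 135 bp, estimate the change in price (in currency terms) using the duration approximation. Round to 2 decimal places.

Duration approximation: ΔP/P ≈ -D_mod · Δy = -2.82 × (-0.0135) = +0.038070.
ΔP ≈ 94.85 × (+0.038070) = +3.6109395.

+$3.61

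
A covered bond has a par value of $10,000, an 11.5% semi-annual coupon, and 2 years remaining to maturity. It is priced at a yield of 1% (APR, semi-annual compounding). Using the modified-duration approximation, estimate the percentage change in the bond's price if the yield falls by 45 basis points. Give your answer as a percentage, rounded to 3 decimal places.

Periodic yield y = 0.005. Modified duration first:
  t   CF        PV=CF/(1+0.005)^t    t·PV
  1       575.00       572.1393       572.1393
  2       575.00       569.2928     1,138.5857
  3       575.00       566.4605     1,699.3816
  4    10,575.00    10,366.1175    41,464.4702
  Σ                 12,074.0102    44,874.5768
P = 12,074.0102; D_Mac = 3.71663 half-year periods = 1.85831 yrs; D_mod = 1.85831/(1+0.005) = 1.84907 yrs.
ΔP/P ≈ -D_mod · Δy = -1.84907 × (-0.0045) = +0.008321 = +0.8321%.

+0.832%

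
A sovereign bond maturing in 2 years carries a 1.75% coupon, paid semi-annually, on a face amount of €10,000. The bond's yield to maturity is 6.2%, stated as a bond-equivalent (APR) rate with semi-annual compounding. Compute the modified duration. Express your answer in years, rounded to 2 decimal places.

Periodic yield y = 0.031. First find Macaulay duration:
  t   CF        PV=CF/(1+0.031)^t    t·PV
  1        87.50        84.8691        84.8691
  2        87.50        82.3172       164.6345
  3        87.50        79.8421       239.5264
  4    10,087.50     8,927.8911    35,711.5646
  Σ                  9,174.9196    36,200.5945
P = 9,174.9196; Macaulay duration = 36,200.5945 / 9,174.9196 = 3.94560 half-year periods = 1.97280 years.
Modified duration = D_Mac / (1 + y) = 1.97280 / 1.031 = 1.91348 years.

1.91 years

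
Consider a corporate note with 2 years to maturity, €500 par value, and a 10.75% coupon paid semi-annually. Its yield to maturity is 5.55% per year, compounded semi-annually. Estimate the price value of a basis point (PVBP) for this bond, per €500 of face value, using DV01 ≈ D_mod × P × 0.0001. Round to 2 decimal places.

Periodic yield y = 0.02775.
  t   CF        PV=CF/(1+0.02775)^t    t·PV
  1       26.875        26.1494        26.1494
  2       26.875        25.4433        50.8866
  3       26.875        24.7563        74.2689
  4      526.875       472.2344     1,888.9377
  Σ                    548.5834     2,040.2426
P = 548.5834; D_Mac = 3.71911 half-year periods = 1.85956 yrs; D_mod = 1.80935 yrs.
DV01 ≈ 1.80935 × 548.5834 × 0.0001 = 0.099258.

€0.10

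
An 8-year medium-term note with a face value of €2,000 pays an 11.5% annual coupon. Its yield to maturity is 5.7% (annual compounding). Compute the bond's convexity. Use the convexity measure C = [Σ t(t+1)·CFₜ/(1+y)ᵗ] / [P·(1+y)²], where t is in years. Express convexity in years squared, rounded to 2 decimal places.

43.17

With y = 0.057:
  t   CF        PV=CF/(1+0.057)^t    t·PV        t(t+1)·PV
  1       230.00       217.5970       217.5970         435.1939
  2       230.00       205.8628       411.7256       1,235.1768
  3       230.00       194.7614       584.2842       2,337.1367
  4       230.00       184.2587       737.0346       3,685.1730
  5       230.00       174.3223       871.6114       5,229.6684
  6       230.00       164.9217       989.5304       6,926.7131
  7       230.00       156.0281     1,092.1970       8,737.5757
  8     2,230.00     1,431.2153    11,449.7222     103,047.5002
  Σ                  2,728.9673    16,353.7024     131,634.1380
P = 2,728.9673.
Convexity = Σ t(t+1)·PV / [P·(1+y)²] = 131,634.1380 / (2,728.9673 × 1.117249) = 43.17380.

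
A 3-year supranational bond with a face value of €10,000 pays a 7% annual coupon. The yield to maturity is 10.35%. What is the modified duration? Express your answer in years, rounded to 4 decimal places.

Periodic yield y = 0.1035. First find Macaulay duration:
  t   CF        PV=CF/(1+0.1035)^t    t·PV
  1       700.00       634.3453       634.3453
  2       700.00       574.8485     1,149.6969
  3    10,700.00     7,962.8176    23,888.4527
  Σ                  9,172.0113    25,672.4948
P = 9,172.0113; Macaulay duration = 25,672.4948 / 9,172.0113 = 2.79900 years.
Modified duration = D_Mac / (1 + y) = 2.79900 / 1.1035 = 2.53648 years.

2.5365 years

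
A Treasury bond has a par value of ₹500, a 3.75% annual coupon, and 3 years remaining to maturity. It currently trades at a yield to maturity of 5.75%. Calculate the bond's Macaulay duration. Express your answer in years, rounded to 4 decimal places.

Periodic yield y = 0.0575. Discount each cash flow and weight by its year:
  t   CF        PV=CF/(1+0.0575)^t    t·PV
  1        18.75        17.7305        17.7305
  2        18.75        16.7664        33.5329
  3       518.75       438.6488     1,315.9465
  Σ                    473.1458     1,367.2099
Price P = Σ PV = 473.1458.
Macaulay duration = Σ(t·PV) / P = 1,367.2099 / 473.1458 = 2.88962 years.

2.8896 years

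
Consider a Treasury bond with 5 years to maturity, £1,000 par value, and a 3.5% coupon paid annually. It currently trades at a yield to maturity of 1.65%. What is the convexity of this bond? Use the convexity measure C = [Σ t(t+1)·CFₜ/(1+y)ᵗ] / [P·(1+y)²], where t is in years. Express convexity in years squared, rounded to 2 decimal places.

26.63

With y = 0.0165:
  t   CF        PV=CF/(1+0.0165)^t    t·PV        t(t+1)·PV
  1        35.00        34.4319        34.4319          68.8637
  2        35.00        33.8730        67.7459         203.2378
  3        35.00        33.3231        99.9694         399.8777
  4        35.00        32.7822       131.1289         655.6446
  5     1,035.00       953.6817     4,768.4083      28,610.4501
  Σ                  1,088.0919     5,101.6845      29,938.0739
P = 1,088.0919.
Convexity = Σ t(t+1)·PV / [P·(1+y)²] = 29,938.0739 / (1,088.0919 × 1.033272) = 26.62830.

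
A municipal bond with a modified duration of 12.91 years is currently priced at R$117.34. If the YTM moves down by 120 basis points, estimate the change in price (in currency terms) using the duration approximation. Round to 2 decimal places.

Duration approximation: ΔP/P ≈ -D_mod · Δy = -12.91 × (-0.012) = +0.154920.
ΔP ≈ 117.34 × (+0.154920) = +18.1783128.

+R$18.18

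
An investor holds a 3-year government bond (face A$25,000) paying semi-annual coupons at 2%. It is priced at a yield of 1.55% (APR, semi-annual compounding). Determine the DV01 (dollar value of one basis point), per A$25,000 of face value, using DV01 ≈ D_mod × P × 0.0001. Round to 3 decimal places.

Periodic yield y = 0.00775.
  t   CF        PV=CF/(1+0.00775)^t    t·PV
  1       250.00       248.0774       248.0774
  2       250.00       246.1696       492.3392
  3       250.00       244.2764       732.8293
  4       250.00       242.3979       969.5914
  5       250.00       240.5337     1,202.6686
  6    25,250.00    24,107.0762   144,642.4575
  Σ                 25,328.5313   148,287.9634
P = 25,328.5313; D_Mac = 5.85458 half-year periods = 2.92729 yrs; D_mod = 2.90478 yrs.
DV01 ≈ 2.90478 × 25,328.5313 × 0.0001 = 7.357378.

A$7.357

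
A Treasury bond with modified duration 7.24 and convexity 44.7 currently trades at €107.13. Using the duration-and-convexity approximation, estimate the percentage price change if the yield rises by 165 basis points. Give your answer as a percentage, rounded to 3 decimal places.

-11.338%

Duration effect: -D_mod·Δy = -7.24 × (+0.0165) = -0.119460
Convexity effect: ½·C·(Δy)² = 0.5 × 44.7 × (0.0165)² = +0.0060847875
ΔP/P ≈ -0.119460 + 0.0060847875 = -0.1133752125
= -11.33752125%.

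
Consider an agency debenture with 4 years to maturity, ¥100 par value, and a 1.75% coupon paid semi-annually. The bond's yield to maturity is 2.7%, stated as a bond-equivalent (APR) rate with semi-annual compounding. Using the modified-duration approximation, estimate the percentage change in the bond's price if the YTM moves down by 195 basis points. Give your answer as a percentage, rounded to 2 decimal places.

+7.46%

Periodic yield y = 0.0135. Modified duration first:
  t   CF        PV=CF/(1+0.0135)^t    t·PV
  1        0.875         0.8633         0.8633
  2        0.875         0.8518         1.7037
  3        0.875         0.8405         2.5215
  4        0.875         0.8293         3.3172
  5        0.875         0.8183         4.0913
  6        0.875         0.8074         4.8441
  7        0.875         0.7966         5.5762
  8      100.875        90.6136       724.9090
  Σ                     96.4208       747.8264
P = 96.4208; D_Mac = 7.75586 half-year periods = 3.87793 yrs; D_mod = 3.87793/(1+0.0135) = 3.82627 yrs.
ΔP/P ≈ -D_mod · Δy = -3.82627 × (-0.0195) = +0.074612 = +7.4612%.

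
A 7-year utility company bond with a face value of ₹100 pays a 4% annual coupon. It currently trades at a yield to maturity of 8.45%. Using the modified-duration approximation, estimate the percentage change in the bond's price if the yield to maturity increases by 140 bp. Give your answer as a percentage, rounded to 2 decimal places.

-7.90%

Periodic yield y = 0.0845. Modified duration first:
  t   CF        PV=CF/(1+0.0845)^t    t·PV
  1         4.00         3.6883         3.6883
  2         4.00         3.4010         6.8019
  3         4.00         3.1360         9.4079
  4         4.00         2.8916        11.5665
  5         4.00         2.6663        13.3316
  6         4.00         2.4586        14.7514
  7       104.00        58.9422       412.5955
  Σ                     77.1840       472.1432
P = 77.1840; D_Mac = 6.11711 yrs; D_mod = 6.11711/(1+0.0845) = 5.64049 yrs.
ΔP/P ≈ -D_mod · Δy = -5.64049 × (+0.014) = -0.078967 = -7.8967%.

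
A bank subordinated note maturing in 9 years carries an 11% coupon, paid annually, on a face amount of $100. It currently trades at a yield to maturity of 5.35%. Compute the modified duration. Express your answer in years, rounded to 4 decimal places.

6.2670 years

Periodic yield y = 0.0535. First find Macaulay duration:
  t   CF        PV=CF/(1+0.0535)^t    t·PV
  1        11.00        10.4414        10.4414
  2        11.00         9.9111        19.8223
  3        11.00         9.4078        28.2235
  4        11.00         8.9301        35.7203
  5        11.00         8.4766        42.3828
  6        11.00         8.0461        48.2766
  7        11.00         7.6375        53.4625
  8        11.00         7.2496        57.9971
  9       111.00        69.4404       624.9635
  Σ                    139.5406       921.2899
P = 139.5406; Macaulay duration = 921.2899 / 139.5406 = 6.60231 years.
Modified duration = D_Mac / (1 + y) = 6.60231 / 1.0535 = 6.26702 years.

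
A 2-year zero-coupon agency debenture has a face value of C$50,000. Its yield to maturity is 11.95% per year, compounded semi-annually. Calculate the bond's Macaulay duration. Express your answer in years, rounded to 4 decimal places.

A zero-coupon bond has a single cash flow at maturity, so its Macaulay duration equals its maturity: 2 years.
(Equivalently: 4 semi-annual periods ÷ 2 = 2 years.)

2.0000 years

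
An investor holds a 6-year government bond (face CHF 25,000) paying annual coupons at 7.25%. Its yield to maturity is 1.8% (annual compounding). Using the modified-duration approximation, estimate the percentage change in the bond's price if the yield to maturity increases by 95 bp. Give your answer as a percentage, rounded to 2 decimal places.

-4.85%

Periodic yield y = 0.018. Modified duration first:
  t   CF        PV=CF/(1+0.018)^t    t·PV
  1     1,812.50     1,780.4519     1,780.4519
  2     1,812.50     1,748.9704     3,497.9408
  3     1,812.50     1,718.0456     5,154.1367
  4     1,812.50     1,687.6676     6,750.6703
  5     1,812.50     1,657.8267     8,289.1334
  6    26,812.50    24,090.7678   144,544.6067
  Σ                 32,683.7299   170,016.9398
P = 32,683.7299; D_Mac = 5.20188 yrs; D_mod = 5.20188/(1+0.018) = 5.10990 yrs.
ΔP/P ≈ -D_mod · Δy = -5.10990 × (+0.0095) = -0.048544 = -4.8544%.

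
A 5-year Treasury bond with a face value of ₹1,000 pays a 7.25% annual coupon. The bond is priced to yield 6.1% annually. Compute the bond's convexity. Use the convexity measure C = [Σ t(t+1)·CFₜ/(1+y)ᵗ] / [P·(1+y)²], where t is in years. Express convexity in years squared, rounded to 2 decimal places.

With y = 0.061:
  t   CF        PV=CF/(1+0.061)^t    t·PV        t(t+1)·PV
  1        72.50        68.3318        68.3318         136.6635
  2        72.50        64.4032       128.8063         386.4190
  3        72.50        60.7004       182.1013         728.4053
  4        72.50        57.2106       228.8424       1,144.2119
  5     1,072.50       797.6647     3,988.3236      23,929.9415
  Σ                  1,048.3107     4,596.4054      26,325.6412
P = 1,048.3107.
Convexity = Σ t(t+1)·PV / [P·(1+y)²] = 26,325.6412 / (1,048.3107 × 1.125721) = 22.30787.

22.31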